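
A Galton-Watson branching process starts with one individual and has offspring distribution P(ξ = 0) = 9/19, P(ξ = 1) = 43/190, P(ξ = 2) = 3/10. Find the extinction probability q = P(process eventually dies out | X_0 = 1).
q = 1

Mean offspring μ = 0·9/19 + 1·43/190 + 2·3/10 = 157/190 ≤ 1. For μ ≤ 1 with offspring not concentrated at 1, the Galton-Watson process goes extinct almost surely, so q = 1.
(Algebraic check: The pgf is f(s) = 9/19 + 43/190·s + 3/10·s². The extinction probability q is the smallest fixed point of f in [0, 1]. Setting s = f(s):
  3/10·s² + (43/190 − 1)·s + 9/19 = 0
  3/10·s² − (9/19 + 3/10)·s + 9/19 = 0
which factors as (s − 1)·(3/10·s − 9/19) = 0, giving roots s = 1 and s = (9/19)/(3/10) = 30/19. Since 30/19 ≥ 1, the smallest root in [0, 1] is s = 1.)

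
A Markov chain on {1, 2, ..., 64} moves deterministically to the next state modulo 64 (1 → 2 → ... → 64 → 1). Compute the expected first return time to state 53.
E[T_53 | X_0 = 53] = 64

The chain cycles deterministically, so starting at state 53 it returns in exactly 64 steps. Equivalently, the stationary distribution is uniform π_j = 1/64 for every state j, so by Kac's formula E[T_53] = 1/π_53 = 64.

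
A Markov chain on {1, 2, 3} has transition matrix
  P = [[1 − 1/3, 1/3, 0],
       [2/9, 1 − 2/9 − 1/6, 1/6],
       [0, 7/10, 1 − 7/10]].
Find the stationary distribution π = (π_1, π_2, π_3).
π = (7/20, 21/40, 1/8)

This is a birth-death chain on three states, which satisfies detailed balance: π_1 · P_{12} = π_2 · P_{21} and π_2 · P_{23} = π_3 · P_{32}.
From π_1 · 1/3 = π_2 · 2/9: π_2/π_1 = (1/3)/(2/9) = 3/2.
From π_2 · 1/6 = π_3 · 7/10: π_3/π_2 = (1/6)/(7/10) = 5/21.
Take π_1 proportional to 1; then unnormalized π = (1, 3/2, 5/14). Normalize by dividing by the sum 20/7:
  π = (7/20, 21/40, 1/8).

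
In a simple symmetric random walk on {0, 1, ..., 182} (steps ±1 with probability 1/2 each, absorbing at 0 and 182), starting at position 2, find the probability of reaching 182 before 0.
P(hit 182 before 0) = 2/182 = 1/91

Let u_k = P(hit 182 before 0 | start at k). Then u_0 = 0, u_182 = 1, and u_k = u_{k-1}/2 + u_{k+1}/2 for 1 ≤ k ≤ 181. This harmonic recurrence is solved by u_k = k/182, giving u_2 = 2/182 = 1/91.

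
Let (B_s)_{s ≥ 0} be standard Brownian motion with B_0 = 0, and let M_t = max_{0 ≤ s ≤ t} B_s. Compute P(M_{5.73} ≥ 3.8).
P(M_{5.73} ≥ 3.8) = 2·P(B_{5.73} ≥ 3.8) = 2(1 − Φ(3.8/√5.73)) ≈ 0.1124

By the reflection principle for Brownian motion, P(M_t ≥ a) = 2 · P(B_t ≥ a) for a ≥ 0. Since B_t ~ N(0, t), P(B_t ≥ 3.8) = 1 − Φ(3.8/√t) = 1 − Φ(3.8/√5.73) = 1 − Φ(1.5875). So
  P(M_{5.73} ≥ 3.8) = 2(1 − Φ(1.5875)) ≈ 0.1124.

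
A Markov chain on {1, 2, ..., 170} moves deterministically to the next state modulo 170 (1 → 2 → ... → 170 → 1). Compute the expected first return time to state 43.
E[T_43 | X_0 = 43] = 170

The chain cycles deterministically, so starting at state 43 it returns in exactly 170 steps. Equivalently, the stationary distribution is uniform π_j = 1/170 for every state j, so by Kac's formula E[T_43] = 1/π_43 = 170.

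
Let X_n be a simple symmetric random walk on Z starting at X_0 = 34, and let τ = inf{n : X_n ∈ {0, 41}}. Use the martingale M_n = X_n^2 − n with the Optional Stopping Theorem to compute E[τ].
E[τ] = 238

M_n = X_n^2 − n is a martingale (since E[X_{n+1}^2 | F_n] = X_n^2 + 1). By OST (τ has finite mean in a bounded region), E[M_τ] = E[M_0] = X_0^2 − 0 = 34^2 = 1156. Also E[M_τ] = E[X_τ^2] − E[τ]. The walk exits at 0 or 41, with P(hit 41 first) = 34/41, so E[X_τ^2] = 41^2 · 34/41 + 0 = 1394. Thus E[τ] = E[X_τ^2] − E[M_τ] = 1394 − 1156 = 238 = 34(41 − 34) = 238.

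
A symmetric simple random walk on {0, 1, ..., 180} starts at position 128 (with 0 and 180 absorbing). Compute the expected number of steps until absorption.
E[τ | X_0 = 128] = 6656

Let v_k = E[τ | X_0 = k]. Boundary: v_0 = v_180 = 0. Recurrence: v_k = 1 + (v_{k-1} + v_{k+1})/2 for 1 ≤ k ≤ 179. The particular solution to v_k − (v_{k-1} + v_{k+1})/2 = 1 is v_k = −k^2. Adding homogeneous solution A + B k and matching boundaries gives v_k = k (180 − k). Substituting k = 128: v_128 = 128 · 52 = 6656.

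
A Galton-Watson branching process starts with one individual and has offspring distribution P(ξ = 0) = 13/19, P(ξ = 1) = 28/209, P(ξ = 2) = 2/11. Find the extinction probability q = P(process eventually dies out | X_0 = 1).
q = 1

Mean offspring μ = 0·13/19 + 1·28/209 + 2·2/11 = 104/209 ≤ 1. For μ ≤ 1 with offspring not concentrated at 1, the Galton-Watson process goes extinct almost surely, so q = 1.
(Algebraic check: The pgf is f(s) = 13/19 + 28/209·s + 2/11·s². The extinction probability q is the smallest fixed point of f in [0, 1]. Setting s = f(s):
  2/11·s² + (28/209 − 1)·s + 13/19 = 0
  2/11·s² − (13/19 + 2/11)·s + 13/19 = 0
which factors as (s − 1)·(2/11·s − 13/19) = 0, giving roots s = 1 and s = (13/19)/(2/11) = 143/38. Since 143/38 ≥ 1, the smallest root in [0, 1] is s = 1.)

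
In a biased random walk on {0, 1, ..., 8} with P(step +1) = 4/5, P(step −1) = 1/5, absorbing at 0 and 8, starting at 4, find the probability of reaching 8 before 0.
P(hit 8 before 0) = (1 − (1/4)^4) / (1 − (1/4)^8) = 256/257

Let u_k denote P(reach 8 before 0 | start at k). Boundary: u_0 = 0, u_8 = 1. Recurrence: u_k = 4/5·u_{k+1} + 1/5·u_{k-1} for 1 ≤ k ≤ 7. Try u_k = A + B·r^k with r = q/p = (1/5)/(4/5) = 1/4. Substitution satisfies the recurrence; boundary conditions give:
  u_k = (1 − r^k) / (1 − r^N) = (1 − (1/4)^4) / (1 − (1/4)^8) = 256/257.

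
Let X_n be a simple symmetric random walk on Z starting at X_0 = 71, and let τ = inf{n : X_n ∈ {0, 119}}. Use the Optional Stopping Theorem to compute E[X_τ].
E[X_τ] = 71

X_n is a martingale and τ is a bounded-mean stopping time (indeed τ is finite a.s. with bounded expectation since the walk is in a bounded region). By the OST, E[X_τ] = E[X_0] = 71. Equivalently: E[X_τ] = 119 · P(hit 119 first) + 0 · P(hit 0 first) = 119 · (71/119) = 71.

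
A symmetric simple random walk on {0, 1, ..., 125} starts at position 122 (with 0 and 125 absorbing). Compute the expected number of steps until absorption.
E[τ | X_0 = 122] = 366

Let v_k = E[τ | X_0 = k]. Boundary: v_0 = v_125 = 0. Recurrence: v_k = 1 + (v_{k-1} + v_{k+1})/2 for 1 ≤ k ≤ 124. The particular solution to v_k − (v_{k-1} + v_{k+1})/2 = 1 is v_k = −k^2. Adding homogeneous solution A + B k and matching boundaries gives v_k = k (125 − k). Substituting k = 122: v_122 = 122 · 3 = 366.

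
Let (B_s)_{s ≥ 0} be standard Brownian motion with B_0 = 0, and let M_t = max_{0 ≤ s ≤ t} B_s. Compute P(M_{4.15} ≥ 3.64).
P(M_{4.15} ≥ 3.64) = 2·P(B_{4.15} ≥ 3.64) = 2(1 − Φ(3.64/√4.15)) ≈ 0.0740

By the reflection principle for Brownian motion, P(M_t ≥ a) = 2 · P(B_t ≥ a) for a ≥ 0. Since B_t ~ N(0, t), P(B_t ≥ 3.64) = 1 − Φ(3.64/√t) = 1 − Φ(3.64/√4.15) = 1 − Φ(1.7868). So
  P(M_{4.15} ≥ 3.64) = 2(1 − Φ(1.7868)) ≈ 0.0740.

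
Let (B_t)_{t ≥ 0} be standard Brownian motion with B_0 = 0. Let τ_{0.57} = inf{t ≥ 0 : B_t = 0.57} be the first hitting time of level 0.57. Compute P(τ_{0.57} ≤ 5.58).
P(τ_{0.57} ≤ 5.58) = 2(1 − Φ(0.57/√5.58)) = 2(1 − Φ(0.2413)) ≈ 0.8093

By the reflection principle for standard BM, P(τ_b ≤ t) = 2 · P(B_t ≥ b). Since B_t ~ N(0, t), P(B_t ≥ 0.57) = 1 − Φ(0.57/√t) = 1 − Φ(0.57/√5.58) = 1 − Φ(0.2413) ≈ 0.40466. Doubling: P(τ_{0.57} ≤ 5.58) ≈ 2 · 0.40466 = 0.80932 ≈ 0.8093.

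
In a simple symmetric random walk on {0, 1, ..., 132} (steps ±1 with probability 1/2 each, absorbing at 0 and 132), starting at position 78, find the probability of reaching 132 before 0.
P(hit 132 before 0) = 78/132 = 13/22

Let u_k = P(hit 132 before 0 | start at k). Then u_0 = 0, u_132 = 1, and u_k = u_{k-1}/2 + u_{k+1}/2 for 1 ≤ k ≤ 131. This harmonic recurrence is solved by u_k = k/132, giving u_78 = 78/132 = 13/22.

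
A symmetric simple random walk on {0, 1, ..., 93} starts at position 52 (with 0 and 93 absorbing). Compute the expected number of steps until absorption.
E[τ | X_0 = 52] = 2132

Let v_k = E[τ | X_0 = k]. Boundary: v_0 = v_93 = 0. Recurrence: v_k = 1 + (v_{k-1} + v_{k+1})/2 for 1 ≤ k ≤ 92. The particular solution to v_k − (v_{k-1} + v_{k+1})/2 = 1 is v_k = −k^2. Adding homogeneous solution A + B k and matching boundaries gives v_k = k (93 − k). Substituting k = 52: v_52 = 52 · 41 = 2132.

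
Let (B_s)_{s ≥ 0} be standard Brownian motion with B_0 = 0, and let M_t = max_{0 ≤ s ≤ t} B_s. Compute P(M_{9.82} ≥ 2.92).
P(M_{9.82} ≥ 2.92) = 2·P(B_{9.82} ≥ 2.92) = 2(1 − Φ(2.92/√9.82)) ≈ 0.3514

By the reflection principle for Brownian motion, P(M_t ≥ a) = 2 · P(B_t ≥ a) for a ≥ 0. Since B_t ~ N(0, t), P(B_t ≥ 2.92) = 1 − Φ(2.92/√t) = 1 − Φ(2.92/√9.82) = 1 − Φ(0.9318). So
  P(M_{9.82} ≥ 2.92) = 2(1 − Φ(0.9318)) ≈ 0.3514.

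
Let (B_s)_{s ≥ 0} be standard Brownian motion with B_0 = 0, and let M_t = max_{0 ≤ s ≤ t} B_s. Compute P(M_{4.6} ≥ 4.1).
P(M_{4.6} ≥ 4.1) = 2·P(B_{4.6} ≥ 4.1) = 2(1 − Φ(4.1/√4.6)) ≈ 0.0559

By the reflection principle for Brownian motion, P(M_t ≥ a) = 2 · P(B_t ≥ a) for a ≥ 0. Since B_t ~ N(0, t), P(B_t ≥ 4.1) = 1 − Φ(4.1/√t) = 1 − Φ(4.1/√4.6) = 1 − Φ(1.9116). So
  P(M_{4.6} ≥ 4.1) = 2(1 − Φ(1.9116)) ≈ 0.0559.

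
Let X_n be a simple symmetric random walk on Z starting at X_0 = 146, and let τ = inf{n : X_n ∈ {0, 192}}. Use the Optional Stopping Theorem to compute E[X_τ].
E[X_τ] = 146

X_n is a martingale and τ is a bounded-mean stopping time (indeed τ is finite a.s. with bounded expectation since the walk is in a bounded region). By the OST, E[X_τ] = E[X_0] = 146. Equivalently: E[X_τ] = 192 · P(hit 192 first) + 0 · P(hit 0 first) = 192 · (146/192) = 146.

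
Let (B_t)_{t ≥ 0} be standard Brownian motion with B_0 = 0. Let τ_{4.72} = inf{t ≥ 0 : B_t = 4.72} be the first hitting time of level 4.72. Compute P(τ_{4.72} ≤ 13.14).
P(τ_{4.72} ≤ 13.14) = 2(1 − Φ(4.72/√13.14)) = 2(1 − Φ(1.3021)) ≈ 0.1929

By the reflection principle for standard BM, P(τ_b ≤ t) = 2 · P(B_t ≥ b). Since B_t ~ N(0, t), P(B_t ≥ 4.72) = 1 − Φ(4.72/√t) = 1 − Φ(4.72/√13.14) = 1 − Φ(1.3021) ≈ 0.09644. Doubling: P(τ_{4.72} ≤ 13.14) ≈ 2 · 0.09644 = 0.19288 ≈ 0.1929.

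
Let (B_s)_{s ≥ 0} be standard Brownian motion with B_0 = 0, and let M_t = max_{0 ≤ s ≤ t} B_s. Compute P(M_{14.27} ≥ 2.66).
P(M_{14.27} ≥ 2.66) = 2·P(B_{14.27} ≥ 2.66) = 2(1 − Φ(2.66/√14.27)) ≈ 0.4813

By the reflection principle for Brownian motion, P(M_t ≥ a) = 2 · P(B_t ≥ a) for a ≥ 0. Since B_t ~ N(0, t), P(B_t ≥ 2.66) = 1 − Φ(2.66/√t) = 1 − Φ(2.66/√14.27) = 1 − Φ(0.7042). So
  P(M_{14.27} ≥ 2.66) = 2(1 − Φ(0.7042)) ≈ 0.4813.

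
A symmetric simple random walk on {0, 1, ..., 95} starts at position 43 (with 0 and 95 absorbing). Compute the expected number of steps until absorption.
E[τ | X_0 = 43] = 2236

Let v_k = E[τ | X_0 = k]. Boundary: v_0 = v_95 = 0. Recurrence: v_k = 1 + (v_{k-1} + v_{k+1})/2 for 1 ≤ k ≤ 94. The particular solution to v_k − (v_{k-1} + v_{k+1})/2 = 1 is v_k = −k^2. Adding homogeneous solution A + B k and matching boundaries gives v_k = k (95 − k). Substituting k = 43: v_43 = 43 · 52 = 2236.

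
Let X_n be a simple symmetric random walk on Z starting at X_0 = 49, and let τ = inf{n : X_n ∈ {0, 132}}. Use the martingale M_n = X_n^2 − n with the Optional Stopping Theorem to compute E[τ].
E[τ] = 4067

M_n = X_n^2 − n is a martingale (since E[X_{n+1}^2 | F_n] = X_n^2 + 1). By OST (τ has finite mean in a bounded region), E[M_τ] = E[M_0] = X_0^2 − 0 = 49^2 = 2401. Also E[M_τ] = E[X_τ^2] − E[τ]. The walk exits at 0 or 132, with P(hit 132 first) = 49/132, so E[X_τ^2] = 132^2 · 49/132 + 0 = 6468. Thus E[τ] = E[X_τ^2] − E[M_τ] = 6468 − 2401 = 4067 = 49(132 − 49) = 4067.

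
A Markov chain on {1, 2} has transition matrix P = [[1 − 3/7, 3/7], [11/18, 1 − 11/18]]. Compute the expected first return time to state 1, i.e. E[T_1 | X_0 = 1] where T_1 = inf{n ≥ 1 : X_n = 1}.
E[T_1 | X_0 = 1] = 1/π_1 = 131/77

For an irreducible recurrent Markov chain with stationary distribution π, E[T_i | X_0 = i] = 1/π_i (Kac's formula). Here π_1 = (11/18)/(3/7 + 11/18) = (11/18)/(131/126) = 77/131, so E[T_1 | X_0 = 1] = 1/π_1 = (3/7 + 11/18)/(11/18) = (131/126)/(11/18) = 131/77.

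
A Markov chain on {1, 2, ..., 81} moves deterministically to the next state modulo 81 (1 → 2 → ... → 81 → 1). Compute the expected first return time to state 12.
E[T_12 | X_0 = 12] = 81

The chain cycles deterministically, so starting at state 12 it returns in exactly 81 steps. Equivalently, the stationary distribution is uniform π_j = 1/81 for every state j, so by Kac's formula E[T_12] = 1/π_12 = 81.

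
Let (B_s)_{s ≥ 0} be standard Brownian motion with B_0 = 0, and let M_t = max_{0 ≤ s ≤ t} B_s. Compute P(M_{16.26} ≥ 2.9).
P(M_{16.26} ≥ 2.9) = 2·P(B_{16.26} ≥ 2.9) = 2(1 − Φ(2.9/√16.26)) ≈ 0.4720

By the reflection principle for Brownian motion, P(M_t ≥ a) = 2 · P(B_t ≥ a) for a ≥ 0. Since B_t ~ N(0, t), P(B_t ≥ 2.9) = 1 − Φ(2.9/√t) = 1 − Φ(2.9/√16.26) = 1 − Φ(0.7192). So
  P(M_{16.26} ≥ 2.9) = 2(1 − Φ(0.7192)) ≈ 0.4720.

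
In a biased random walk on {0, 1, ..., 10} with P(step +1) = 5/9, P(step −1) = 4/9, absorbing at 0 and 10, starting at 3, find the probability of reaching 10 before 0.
P(hit 10 before 0) = (1 − (4/5)^3) / (1 − (4/5)^10) = 4765625/8717049

Let u_k denote P(reach 10 before 0 | start at k). Boundary: u_0 = 0, u_10 = 1. Recurrence: u_k = 5/9·u_{k+1} + 4/9·u_{k-1} for 1 ≤ k ≤ 9. Try u_k = A + B·r^k with r = q/p = (4/9)/(5/9) = 4/5. Substitution satisfies the recurrence; boundary conditions give:
  u_k = (1 − r^k) / (1 − r^N) = (1 − (4/5)^3) / (1 − (4/5)^10) = 4765625/8717049.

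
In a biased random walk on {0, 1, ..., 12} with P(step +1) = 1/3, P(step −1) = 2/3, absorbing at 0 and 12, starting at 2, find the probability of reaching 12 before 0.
P(hit 12 before 0) = (1 − (2)^2) / (1 − (2)^12) = 1/1365

Let u_k denote P(reach 12 before 0 | start at k). Boundary: u_0 = 0, u_12 = 1. Recurrence: u_k = 1/3·u_{k+1} + 2/3·u_{k-1} for 1 ≤ k ≤ 11. Try u_k = A + B·r^k with r = q/p = (2/3)/(1/3) = 2. Substitution satisfies the recurrence; boundary conditions give:
  u_k = (1 − r^k) / (1 − r^N) = (1 − (2)^2) / (1 − (2)^12) = 1/1365.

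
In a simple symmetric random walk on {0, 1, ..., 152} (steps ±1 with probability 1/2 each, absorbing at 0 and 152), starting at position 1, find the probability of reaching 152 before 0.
P(hit 152 before 0) = 1/152

Let u_k = P(hit 152 before 0 | start at k). Then u_0 = 0, u_152 = 1, and u_k = u_{k-1}/2 + u_{k+1}/2 for 1 ≤ k ≤ 151. This harmonic recurrence is solved by u_k = k/152, giving u_1 = 1/152.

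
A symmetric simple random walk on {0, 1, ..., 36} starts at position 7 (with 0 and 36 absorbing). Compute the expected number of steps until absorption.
E[τ | X_0 = 7] = 203

Let v_k = E[τ | X_0 = k]. Boundary: v_0 = v_36 = 0. Recurrence: v_k = 1 + (v_{k-1} + v_{k+1})/2 for 1 ≤ k ≤ 35. The particular solution to v_k − (v_{k-1} + v_{k+1})/2 = 1 is v_k = −k^2. Adding homogeneous solution A + B k and matching boundaries gives v_k = k (36 − k). Substituting k = 7: v_7 = 7 · 29 = 203.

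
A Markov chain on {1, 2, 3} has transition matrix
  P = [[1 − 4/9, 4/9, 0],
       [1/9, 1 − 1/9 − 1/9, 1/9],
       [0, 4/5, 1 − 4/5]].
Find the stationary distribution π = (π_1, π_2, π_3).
π = (9/50, 18/25, 1/10)

This is a birth-death chain on three states, which satisfies detailed balance: π_1 · P_{12} = π_2 · P_{21} and π_2 · P_{23} = π_3 · P_{32}.
From π_1 · 4/9 = π_2 · 1/9: π_2/π_1 = (4/9)/(1/9) = 4.
From π_2 · 1/9 = π_3 · 4/5: π_3/π_2 = (1/9)/(4/5) = 5/36.
Take π_1 proportional to 1; then unnormalized π = (1, 4, 5/9). Normalize by dividing by the sum 50/9:
  π = (9/50, 18/25, 1/10).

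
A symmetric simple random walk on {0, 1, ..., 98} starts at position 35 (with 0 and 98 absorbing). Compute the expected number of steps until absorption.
E[τ | X_0 = 35] = 2205

Let v_k = E[τ | X_0 = k]. Boundary: v_0 = v_98 = 0. Recurrence: v_k = 1 + (v_{k-1} + v_{k+1})/2 for 1 ≤ k ≤ 97. The particular solution to v_k − (v_{k-1} + v_{k+1})/2 = 1 is v_k = −k^2. Adding homogeneous solution A + B k and matching boundaries gives v_k = k (98 − k). Substituting k = 35: v_35 = 35 · 63 = 2205.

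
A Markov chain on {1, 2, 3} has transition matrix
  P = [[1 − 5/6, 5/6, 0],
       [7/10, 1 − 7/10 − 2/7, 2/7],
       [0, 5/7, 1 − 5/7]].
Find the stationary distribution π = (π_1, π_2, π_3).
π = (3/8, 25/56, 5/28)

This is a birth-death chain on three states, which satisfies detailed balance: π_1 · P_{12} = π_2 · P_{21} and π_2 · P_{23} = π_3 · P_{32}.
From π_1 · 5/6 = π_2 · 7/10: π_2/π_1 = (5/6)/(7/10) = 25/21.
From π_2 · 2/7 = π_3 · 5/7: π_3/π_2 = (2/7)/(5/7) = 2/5.
Take π_1 proportional to 1; then unnormalized π = (1, 25/21, 10/21). Normalize by dividing by the sum 8/3:
  π = (3/8, 25/56, 5/28).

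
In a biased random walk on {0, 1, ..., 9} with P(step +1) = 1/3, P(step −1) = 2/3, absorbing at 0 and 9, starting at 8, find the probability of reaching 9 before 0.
P(hit 9 before 0) = (1 − (2)^8) / (1 − (2)^9) = 255/511

Let u_k denote P(reach 9 before 0 | start at k). Boundary: u_0 = 0, u_9 = 1. Recurrence: u_k = 1/3·u_{k+1} + 2/3·u_{k-1} for 1 ≤ k ≤ 8. Try u_k = A + B·r^k with r = q/p = (2/3)/(1/3) = 2. Substitution satisfies the recurrence; boundary conditions give:
  u_k = (1 − r^k) / (1 − r^N) = (1 − (2)^8) / (1 − (2)^9) = 255/511.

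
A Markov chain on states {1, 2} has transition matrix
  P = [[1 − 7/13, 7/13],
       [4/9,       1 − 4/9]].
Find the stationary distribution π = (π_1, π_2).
π_1 = 52/115, π_2 = 63/115

Solve πP = π with π_1 + π_2 = 1. From πP = π: π_1 · (1 − 7/13) + π_2 · 4/9 = π_1 ⇒ π_2 · 4/9 = π_1 · 7/13 ⇒ π_2/π_1 = (7/13)/(4/9) = 63/52. Together with π_1 + π_2 = 1:
  π_1 = (4/9)/(7/13 + 4/9) = (4/9)/(115/117) = 52/115,
  π_2 = (7/13)/(7/13 + 4/9) = (7/13)/(115/117) = 63/115.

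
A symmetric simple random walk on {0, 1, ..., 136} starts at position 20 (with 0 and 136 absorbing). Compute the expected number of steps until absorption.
E[τ | X_0 = 20] = 2320

Let v_k = E[τ | X_0 = k]. Boundary: v_0 = v_136 = 0. Recurrence: v_k = 1 + (v_{k-1} + v_{k+1})/2 for 1 ≤ k ≤ 135. The particular solution to v_k − (v_{k-1} + v_{k+1})/2 = 1 is v_k = −k^2. Adding homogeneous solution A + B k and matching boundaries gives v_k = k (136 − k). Substituting k = 20: v_20 = 20 · 116 = 2320.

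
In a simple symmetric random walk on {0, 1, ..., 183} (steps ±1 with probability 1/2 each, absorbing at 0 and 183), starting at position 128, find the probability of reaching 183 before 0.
P(hit 183 before 0) = 128/183

Let u_k = P(hit 183 before 0 | start at k). Then u_0 = 0, u_183 = 1, and u_k = u_{k-1}/2 + u_{k+1}/2 for 1 ≤ k ≤ 182. This harmonic recurrence is solved by u_k = k/183, giving u_128 = 128/183.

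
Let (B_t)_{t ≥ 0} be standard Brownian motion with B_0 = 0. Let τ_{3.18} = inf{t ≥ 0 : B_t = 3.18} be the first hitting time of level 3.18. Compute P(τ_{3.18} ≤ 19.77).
P(τ_{3.18} ≤ 19.77) = 2(1 − Φ(3.18/√19.77)) = 2(1 − Φ(0.7152)) ≈ 0.4745

By the reflection principle for standard BM, P(τ_b ≤ t) = 2 · P(B_t ≥ b). Since B_t ~ N(0, t), P(B_t ≥ 3.18) = 1 − Φ(3.18/√t) = 1 − Φ(3.18/√19.77) = 1 − Φ(0.7152) ≈ 0.23724. Doubling: P(τ_{3.18} ≤ 19.77) ≈ 2 · 0.23724 = 0.47448 ≈ 0.4745.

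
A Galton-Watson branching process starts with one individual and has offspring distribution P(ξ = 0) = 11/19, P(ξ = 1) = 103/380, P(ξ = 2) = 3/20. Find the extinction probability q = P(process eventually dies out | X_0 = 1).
q = 1

Mean offspring μ = 0·11/19 + 1·103/380 + 2·3/20 = 217/380 ≤ 1. For μ ≤ 1 with offspring not concentrated at 1, the Galton-Watson process goes extinct almost surely, so q = 1.
(Algebraic check: The pgf is f(s) = 11/19 + 103/380·s + 3/20·s². The extinction probability q is the smallest fixed point of f in [0, 1]. Setting s = f(s):
  3/20·s² + (103/380 − 1)·s + 11/19 = 0
  3/20·s² − (11/19 + 3/20)·s + 11/19 = 0
which factors as (s − 1)·(3/20·s − 11/19) = 0, giving roots s = 1 and s = (11/19)/(3/20) = 220/57. Since 220/57 ≥ 1, the smallest root in [0, 1] is s = 1.)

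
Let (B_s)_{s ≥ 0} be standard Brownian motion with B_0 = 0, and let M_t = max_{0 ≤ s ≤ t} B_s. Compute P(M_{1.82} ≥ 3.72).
P(M_{1.82} ≥ 3.72) = 2·P(B_{1.82} ≥ 3.72) = 2(1 − Φ(3.72/√1.82)) ≈ 0.0058

By the reflection principle for Brownian motion, P(M_t ≥ a) = 2 · P(B_t ≥ a) for a ≥ 0. Since B_t ~ N(0, t), P(B_t ≥ 3.72) = 1 − Φ(3.72/√t) = 1 − Φ(3.72/√1.82) = 1 − Φ(2.7574). So
  P(M_{1.82} ≥ 3.72) = 2(1 − Φ(2.7574)) ≈ 0.0058.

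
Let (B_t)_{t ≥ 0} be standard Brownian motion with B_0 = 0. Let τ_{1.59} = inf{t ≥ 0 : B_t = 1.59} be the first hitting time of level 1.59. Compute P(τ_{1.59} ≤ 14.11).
P(τ_{1.59} ≤ 14.11) = 2(1 − Φ(1.59/√14.11)) = 2(1 − Φ(0.4233)) ≈ 0.6721

By the reflection principle for standard BM, P(τ_b ≤ t) = 2 · P(B_t ≥ b). Since B_t ~ N(0, t), P(B_t ≥ 1.59) = 1 − Φ(1.59/√t) = 1 − Φ(1.59/√14.11) = 1 − Φ(0.4233) ≈ 0.33604. Doubling: P(τ_{1.59} ≤ 14.11) ≈ 2 · 0.33604 = 0.67208 ≈ 0.6721.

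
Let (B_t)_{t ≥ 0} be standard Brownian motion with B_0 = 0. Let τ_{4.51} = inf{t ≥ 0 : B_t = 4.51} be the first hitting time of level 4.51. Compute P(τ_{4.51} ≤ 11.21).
P(τ_{4.51} ≤ 11.21) = 2(1 − Φ(4.51/√11.21)) = 2(1 − Φ(1.3470)) ≈ 0.1780

By the reflection principle for standard BM, P(τ_b ≤ t) = 2 · P(B_t ≥ b). Since B_t ~ N(0, t), P(B_t ≥ 4.51) = 1 − Φ(4.51/√t) = 1 − Φ(4.51/√11.21) = 1 − Φ(1.3470) ≈ 0.08899. Doubling: P(τ_{4.51} ≤ 11.21) ≈ 2 · 0.08899 = 0.17798 ≈ 0.1780.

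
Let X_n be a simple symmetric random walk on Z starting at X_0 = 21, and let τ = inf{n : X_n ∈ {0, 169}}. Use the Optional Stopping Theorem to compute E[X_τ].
E[X_τ] = 21

X_n is a martingale and τ is a bounded-mean stopping time (indeed τ is finite a.s. with bounded expectation since the walk is in a bounded region). By the OST, E[X_τ] = E[X_0] = 21. Equivalently: E[X_τ] = 169 · P(hit 169 first) + 0 · P(hit 0 first) = 169 · (21/169) = 21.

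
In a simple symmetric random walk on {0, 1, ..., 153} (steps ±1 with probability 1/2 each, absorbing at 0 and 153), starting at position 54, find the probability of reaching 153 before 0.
P(hit 153 before 0) = 54/153 = 6/17

Let u_k = P(hit 153 before 0 | start at k). Then u_0 = 0, u_153 = 1, and u_k = u_{k-1}/2 + u_{k+1}/2 for 1 ≤ k ≤ 152. This harmonic recurrence is solved by u_k = k/153, giving u_54 = 54/153 = 6/17.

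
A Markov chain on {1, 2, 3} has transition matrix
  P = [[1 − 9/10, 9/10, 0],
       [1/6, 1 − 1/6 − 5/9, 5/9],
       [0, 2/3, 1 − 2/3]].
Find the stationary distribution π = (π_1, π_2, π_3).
π = (10/109, 54/109, 45/109)

This is a birth-death chain on three states, which satisfies detailed balance: π_1 · P_{12} = π_2 · P_{21} and π_2 · P_{23} = π_3 · P_{32}.
From π_1 · 9/10 = π_2 · 1/6: π_2/π_1 = (9/10)/(1/6) = 27/5.
From π_2 · 5/9 = π_3 · 2/3: π_3/π_2 = (5/9)/(2/3) = 5/6.
Take π_1 proportional to 1; then unnormalized π = (1, 27/5, 9/2). Normalize by dividing by the sum 109/10:
  π = (10/109, 54/109, 45/109).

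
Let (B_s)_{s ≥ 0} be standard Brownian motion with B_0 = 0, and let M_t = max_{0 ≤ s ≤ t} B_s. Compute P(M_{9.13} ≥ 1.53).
P(M_{9.13} ≥ 1.53) = 2·P(B_{9.13} ≥ 1.53) = 2(1 − Φ(1.53/√9.13)) ≈ 0.6126

By the reflection principle for Brownian motion, P(M_t ≥ a) = 2 · P(B_t ≥ a) for a ≥ 0. Since B_t ~ N(0, t), P(B_t ≥ 1.53) = 1 − Φ(1.53/√t) = 1 − Φ(1.53/√9.13) = 1 − Φ(0.5064). So
  P(M_{9.13} ≥ 1.53) = 2(1 − Φ(0.5064)) ≈ 0.6126.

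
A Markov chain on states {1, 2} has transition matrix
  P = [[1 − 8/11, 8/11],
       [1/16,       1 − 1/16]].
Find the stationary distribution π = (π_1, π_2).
π_1 = 11/139, π_2 = 128/139

Solve πP = π with π_1 + π_2 = 1. From πP = π: π_1 · (1 − 8/11) + π_2 · 1/16 = π_1 ⇒ π_2 · 1/16 = π_1 · 8/11 ⇒ π_2/π_1 = (8/11)/(1/16) = 128/11. Together with π_1 + π_2 = 1:
  π_1 = (1/16)/(8/11 + 1/16) = (1/16)/(139/176) = 11/139,
  π_2 = (8/11)/(8/11 + 1/16) = (8/11)/(139/176) = 128/139.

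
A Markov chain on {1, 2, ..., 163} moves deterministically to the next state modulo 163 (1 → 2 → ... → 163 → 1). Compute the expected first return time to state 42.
E[T_42 | X_0 = 42] = 163

The chain cycles deterministically, so starting at state 42 it returns in exactly 163 steps. Equivalently, the stationary distribution is uniform π_j = 1/163 for every state j, so by Kac's formula E[T_42] = 1/π_42 = 163.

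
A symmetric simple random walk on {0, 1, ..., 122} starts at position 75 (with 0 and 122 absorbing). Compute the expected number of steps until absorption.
E[τ | X_0 = 75] = 3525

Let v_k = E[τ | X_0 = k]. Boundary: v_0 = v_122 = 0. Recurrence: v_k = 1 + (v_{k-1} + v_{k+1})/2 for 1 ≤ k ≤ 121. The particular solution to v_k − (v_{k-1} + v_{k+1})/2 = 1 is v_k = −k^2. Adding homogeneous solution A + B k and matching boundaries gives v_k = k (122 − k). Substituting k = 75: v_75 = 75 · 47 = 3525.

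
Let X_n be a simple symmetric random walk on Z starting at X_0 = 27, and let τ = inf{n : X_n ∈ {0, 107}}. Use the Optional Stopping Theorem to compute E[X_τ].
E[X_τ] = 27

X_n is a martingale and τ is a bounded-mean stopping time (indeed τ is finite a.s. with bounded expectation since the walk is in a bounded region). By the OST, E[X_τ] = E[X_0] = 27. Equivalently: E[X_τ] = 107 · P(hit 107 first) + 0 · P(hit 0 first) = 107 · (27/107) = 27.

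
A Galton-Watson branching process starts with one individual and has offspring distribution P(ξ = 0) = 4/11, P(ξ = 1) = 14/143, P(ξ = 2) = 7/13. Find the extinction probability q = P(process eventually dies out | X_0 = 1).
q = 52/77

The pgf is f(s) = 4/11 + 14/143·s + 7/13·s². The extinction probability q is the smallest fixed point of f in [0, 1]. Setting s = f(s):
  7/13·s² + (14/143 − 1)·s + 4/11 = 0
  7/13·s² − (4/11 + 7/13)·s + 4/11 = 0
which factors as (s − 1)·(7/13·s − 4/11) = 0, giving roots s = 1 and s = (4/11)/(7/13) = 52/77.
Mean offspring μ = 14/143 + 2·7/13 = 168/143 > 1 (supercritical), so q < 1. The extinction probability is the smaller root: q = (4/11)/(7/13) = 52/77.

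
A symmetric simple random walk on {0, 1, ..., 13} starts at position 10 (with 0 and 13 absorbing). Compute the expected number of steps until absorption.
E[τ | X_0 = 10] = 30

Let v_k = E[τ | X_0 = k]. Boundary: v_0 = v_13 = 0. Recurrence: v_k = 1 + (v_{k-1} + v_{k+1})/2 for 1 ≤ k ≤ 12. The particular solution to v_k − (v_{k-1} + v_{k+1})/2 = 1 is v_k = −k^2. Adding homogeneous solution A + B k and matching boundaries gives v_k = k (13 − k). Substituting k = 10: v_10 = 10 · 3 = 30.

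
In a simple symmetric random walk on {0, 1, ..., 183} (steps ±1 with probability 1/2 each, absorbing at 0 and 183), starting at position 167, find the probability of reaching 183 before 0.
P(hit 183 before 0) = 167/183

Let u_k = P(hit 183 before 0 | start at k). Then u_0 = 0, u_183 = 1, and u_k = u_{k-1}/2 + u_{k+1}/2 for 1 ≤ k ≤ 182. This harmonic recurrence is solved by u_k = k/183, giving u_167 = 167/183.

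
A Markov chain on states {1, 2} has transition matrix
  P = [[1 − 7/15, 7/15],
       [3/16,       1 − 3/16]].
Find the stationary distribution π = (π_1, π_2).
π_1 = 45/157, π_2 = 112/157

Solve πP = π with π_1 + π_2 = 1. From πP = π: π_1 · (1 − 7/15) + π_2 · 3/16 = π_1 ⇒ π_2 · 3/16 = π_1 · 7/15 ⇒ π_2/π_1 = (7/15)/(3/16) = 112/45. Together with π_1 + π_2 = 1:
  π_1 = (3/16)/(7/15 + 3/16) = (3/16)/(157/240) = 45/157,
  π_2 = (7/15)/(7/15 + 3/16) = (7/15)/(157/240) = 112/157.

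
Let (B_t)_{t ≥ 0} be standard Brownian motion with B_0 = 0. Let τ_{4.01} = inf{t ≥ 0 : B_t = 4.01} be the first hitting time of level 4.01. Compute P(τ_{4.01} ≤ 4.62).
P(τ_{4.01} ≤ 4.62) = 2(1 − Φ(4.01/√4.62)) = 2(1 − Φ(1.8656)) ≈ 0.0621

By the reflection principle for standard BM, P(τ_b ≤ t) = 2 · P(B_t ≥ b). Since B_t ~ N(0, t), P(B_t ≥ 4.01) = 1 − Φ(4.01/√t) = 1 − Φ(4.01/√4.62) = 1 − Φ(1.8656) ≈ 0.03105. Doubling: P(τ_{4.01} ≤ 4.62) ≈ 2 · 0.03105 = 0.06210 ≈ 0.0621.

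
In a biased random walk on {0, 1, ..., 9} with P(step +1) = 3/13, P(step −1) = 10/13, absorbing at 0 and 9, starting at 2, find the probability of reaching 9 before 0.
P(hit 9 before 0) = (1 − (10/3)^2) / (1 − (10/3)^9) = 28431/142854331

Let u_k denote P(reach 9 before 0 | start at k). Boundary: u_0 = 0, u_9 = 1. Recurrence: u_k = 3/13·u_{k+1} + 10/13·u_{k-1} for 1 ≤ k ≤ 8. Try u_k = A + B·r^k with r = q/p = (10/13)/(3/13) = 10/3. Substitution satisfies the recurrence; boundary conditions give:
  u_k = (1 − r^k) / (1 − r^N) = (1 − (10/3)^2) / (1 − (10/3)^9) = 28431/142854331.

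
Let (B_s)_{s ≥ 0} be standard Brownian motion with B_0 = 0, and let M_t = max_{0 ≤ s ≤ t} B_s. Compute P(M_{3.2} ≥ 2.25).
P(M_{3.2} ≥ 2.25) = 2·P(B_{3.2} ≥ 2.25) = 2(1 − Φ(2.25/√3.2)) ≈ 0.2085

By the reflection principle for Brownian motion, P(M_t ≥ a) = 2 · P(B_t ≥ a) for a ≥ 0. Since B_t ~ N(0, t), P(B_t ≥ 2.25) = 1 − Φ(2.25/√t) = 1 − Φ(2.25/√3.2) = 1 − Φ(1.2578). So
  P(M_{3.2} ≥ 2.25) = 2(1 − Φ(1.2578)) ≈ 0.2085.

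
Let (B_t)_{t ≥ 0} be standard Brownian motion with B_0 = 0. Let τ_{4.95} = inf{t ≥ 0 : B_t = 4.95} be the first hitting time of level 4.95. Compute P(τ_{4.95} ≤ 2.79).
P(τ_{4.95} ≤ 2.79) = 2(1 − Φ(4.95/√2.79)) = 2(1 − Φ(2.9635)) ≈ 0.0030

By the reflection principle for standard BM, P(τ_b ≤ t) = 2 · P(B_t ≥ b). Since B_t ~ N(0, t), P(B_t ≥ 4.95) = 1 − Φ(4.95/√t) = 1 − Φ(4.95/√2.79) = 1 − Φ(2.9635) ≈ 0.00152. Doubling: P(τ_{4.95} ≤ 2.79) ≈ 2 · 0.00152 = 0.00304 ≈ 0.0030.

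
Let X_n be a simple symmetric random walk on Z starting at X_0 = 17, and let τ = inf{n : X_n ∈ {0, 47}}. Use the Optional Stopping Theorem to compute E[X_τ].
E[X_τ] = 17

X_n is a martingale and τ is a bounded-mean stopping time (indeed τ is finite a.s. with bounded expectation since the walk is in a bounded region). By the OST, E[X_τ] = E[X_0] = 17. Equivalently: E[X_τ] = 47 · P(hit 47 first) + 0 · P(hit 0 first) = 47 · (17/47) = 17.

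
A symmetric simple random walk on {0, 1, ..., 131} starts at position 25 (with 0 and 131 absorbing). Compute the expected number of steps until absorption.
E[τ | X_0 = 25] = 2650

Let v_k = E[τ | X_0 = k]. Boundary: v_0 = v_131 = 0. Recurrence: v_k = 1 + (v_{k-1} + v_{k+1})/2 for 1 ≤ k ≤ 130. The particular solution to v_k − (v_{k-1} + v_{k+1})/2 = 1 is v_k = −k^2. Adding homogeneous solution A + B k and matching boundaries gives v_k = k (131 − k). Substituting k = 25: v_25 = 25 · 106 = 2650.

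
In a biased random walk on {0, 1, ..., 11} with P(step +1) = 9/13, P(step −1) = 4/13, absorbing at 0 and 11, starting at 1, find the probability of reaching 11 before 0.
P(hit 11 before 0) = (1 − (4/9)^1) / (1 − (4/9)^11) = 3486784401/6275373061

Let u_k denote P(reach 11 before 0 | start at k). Boundary: u_0 = 0, u_11 = 1. Recurrence: u_k = 9/13·u_{k+1} + 4/13·u_{k-1} for 1 ≤ k ≤ 10. Try u_k = A + B·r^k with r = q/p = (4/13)/(9/13) = 4/9. Substitution satisfies the recurrence; boundary conditions give:
  u_k = (1 − r^k) / (1 − r^N) = (1 − (4/9)^1) / (1 − (4/9)^11) = 3486784401/6275373061.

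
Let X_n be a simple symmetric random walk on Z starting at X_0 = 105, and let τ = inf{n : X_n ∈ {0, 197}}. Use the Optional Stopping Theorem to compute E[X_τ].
E[X_τ] = 105

X_n is a martingale and τ is a bounded-mean stopping time (indeed τ is finite a.s. with bounded expectation since the walk is in a bounded region). By the OST, E[X_τ] = E[X_0] = 105. Equivalently: E[X_τ] = 197 · P(hit 197 first) + 0 · P(hit 0 first) = 197 · (105/197) = 105.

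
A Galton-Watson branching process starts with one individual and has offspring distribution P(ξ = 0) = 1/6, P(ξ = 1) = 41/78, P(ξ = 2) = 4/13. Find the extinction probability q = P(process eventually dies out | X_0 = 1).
q = 13/24

The pgf is f(s) = 1/6 + 41/78·s + 4/13·s². The extinction probability q is the smallest fixed point of f in [0, 1]. Setting s = f(s):
  4/13·s² + (41/78 − 1)·s + 1/6 = 0
  4/13·s² − (1/6 + 4/13)·s + 1/6 = 0
which factors as (s − 1)·(4/13·s − 1/6) = 0, giving roots s = 1 and s = (1/6)/(4/13) = 13/24.
Mean offspring μ = 41/78 + 2·4/13 = 89/78 > 1 (supercritical), so q < 1. The extinction probability is the smaller root: q = (1/6)/(4/13) = 13/24.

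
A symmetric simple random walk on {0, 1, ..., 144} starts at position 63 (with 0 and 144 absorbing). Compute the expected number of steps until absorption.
E[τ | X_0 = 63] = 5103

Let v_k = E[τ | X_0 = k]. Boundary: v_0 = v_144 = 0. Recurrence: v_k = 1 + (v_{k-1} + v_{k+1})/2 for 1 ≤ k ≤ 143. The particular solution to v_k − (v_{k-1} + v_{k+1})/2 = 1 is v_k = −k^2. Adding homogeneous solution A + B k and matching boundaries gives v_k = k (144 − k). Substituting k = 63: v_63 = 63 · 81 = 5103.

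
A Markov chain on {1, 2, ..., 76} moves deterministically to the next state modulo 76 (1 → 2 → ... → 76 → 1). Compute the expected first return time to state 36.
E[T_36 | X_0 = 36] = 76

The chain cycles deterministically, so starting at state 36 it returns in exactly 76 steps. Equivalently, the stationary distribution is uniform π_j = 1/76 for every state j, so by Kac's formula E[T_36] = 1/π_36 = 76.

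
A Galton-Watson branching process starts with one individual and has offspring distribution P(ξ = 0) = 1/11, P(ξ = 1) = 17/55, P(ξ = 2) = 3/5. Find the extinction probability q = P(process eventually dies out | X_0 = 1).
q = 5/33

The pgf is f(s) = 1/11 + 17/55·s + 3/5·s². The extinction probability q is the smallest fixed point of f in [0, 1]. Setting s = f(s):
  3/5·s² + (17/55 − 1)·s + 1/11 = 0
  3/5·s² − (1/11 + 3/5)·s + 1/11 = 0
which factors as (s − 1)·(3/5·s − 1/11) = 0, giving roots s = 1 and s = (1/11)/(3/5) = 5/33.
Mean offspring μ = 17/55 + 2·3/5 = 83/55 > 1 (supercritical), so q < 1. The extinction probability is the smaller root: q = (1/11)/(3/5) = 5/33.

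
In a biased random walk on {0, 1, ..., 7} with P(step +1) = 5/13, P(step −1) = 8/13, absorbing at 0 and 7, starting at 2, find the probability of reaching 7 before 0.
P(hit 7 before 0) = (1 − (8/5)^2) / (1 − (8/5)^7) = 40625/673009

Let u_k denote P(reach 7 before 0 | start at k). Boundary: u_0 = 0, u_7 = 1. Recurrence: u_k = 5/13·u_{k+1} + 8/13·u_{k-1} for 1 ≤ k ≤ 6. Try u_k = A + B·r^k with r = q/p = (8/13)/(5/13) = 8/5. Substitution satisfies the recurrence; boundary conditions give:
  u_k = (1 − r^k) / (1 − r^N) = (1 − (8/5)^2) / (1 − (8/5)^7) = 40625/673009.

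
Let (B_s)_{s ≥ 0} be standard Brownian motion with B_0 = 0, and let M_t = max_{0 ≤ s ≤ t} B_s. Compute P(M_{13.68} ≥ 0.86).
P(M_{13.68} ≥ 0.86) = 2·P(B_{13.68} ≥ 0.86) = 2(1 − Φ(0.86/√13.68)) ≈ 0.8161

By the reflection principle for Brownian motion, P(M_t ≥ a) = 2 · P(B_t ≥ a) for a ≥ 0. Since B_t ~ N(0, t), P(B_t ≥ 0.86) = 1 − Φ(0.86/√t) = 1 − Φ(0.86/√13.68) = 1 − Φ(0.2325). So
  P(M_{13.68} ≥ 0.86) = 2(1 − Φ(0.2325)) ≈ 0.8161.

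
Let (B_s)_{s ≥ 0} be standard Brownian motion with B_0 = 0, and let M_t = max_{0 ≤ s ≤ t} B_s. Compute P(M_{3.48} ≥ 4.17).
P(M_{3.48} ≥ 4.17) = 2·P(B_{3.48} ≥ 4.17) = 2(1 − Φ(4.17/√3.48)) ≈ 0.0254

By the reflection principle for Brownian motion, P(M_t ≥ a) = 2 · P(B_t ≥ a) for a ≥ 0. Since B_t ~ N(0, t), P(B_t ≥ 4.17) = 1 − Φ(4.17/√t) = 1 − Φ(4.17/√3.48) = 1 − Φ(2.2354). So
  P(M_{3.48} ≥ 4.17) = 2(1 − Φ(2.2354)) ≈ 0.0254.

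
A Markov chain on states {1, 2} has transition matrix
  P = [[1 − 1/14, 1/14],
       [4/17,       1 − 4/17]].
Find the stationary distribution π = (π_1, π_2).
π_1 = 56/73, π_2 = 17/73

Solve πP = π with π_1 + π_2 = 1. From πP = π: π_1 · (1 − 1/14) + π_2 · 4/17 = π_1 ⇒ π_2 · 4/17 = π_1 · 1/14 ⇒ π_2/π_1 = (1/14)/(4/17) = 17/56. Together with π_1 + π_2 = 1:
  π_1 = (4/17)/(1/14 + 4/17) = (4/17)/(73/238) = 56/73,
  π_2 = (1/14)/(1/14 + 4/17) = (1/14)/(73/238) = 17/73.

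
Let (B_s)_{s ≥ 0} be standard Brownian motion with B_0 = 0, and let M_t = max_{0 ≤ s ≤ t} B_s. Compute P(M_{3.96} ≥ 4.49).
P(M_{3.96} ≥ 4.49) = 2·P(B_{3.96} ≥ 4.49) = 2(1 − Φ(4.49/√3.96)) ≈ 0.0241

By the reflection principle for Brownian motion, P(M_t ≥ a) = 2 · P(B_t ≥ a) for a ≥ 0. Since B_t ~ N(0, t), P(B_t ≥ 4.49) = 1 − Φ(4.49/√t) = 1 − Φ(4.49/√3.96) = 1 − Φ(2.2563). So
  P(M_{3.96} ≥ 4.49) = 2(1 − Φ(2.2563)) ≈ 0.0241.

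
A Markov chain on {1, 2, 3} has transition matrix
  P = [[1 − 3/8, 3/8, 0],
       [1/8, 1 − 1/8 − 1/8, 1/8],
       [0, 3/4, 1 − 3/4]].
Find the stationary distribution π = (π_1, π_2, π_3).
π = (2/9, 2/3, 1/9)

This is a birth-death chain on three states, which satisfies detailed balance: π_1 · P_{12} = π_2 · P_{21} and π_2 · P_{23} = π_3 · P_{32}.
From π_1 · 3/8 = π_2 · 1/8: π_2/π_1 = (3/8)/(1/8) = 3.
From π_2 · 1/8 = π_3 · 3/4: π_3/π_2 = (1/8)/(3/4) = 1/6.
Take π_1 proportional to 1; then unnormalized π = (1, 3, 1/2). Normalize by dividing by the sum 9/2:
  π = (2/9, 2/3, 1/9).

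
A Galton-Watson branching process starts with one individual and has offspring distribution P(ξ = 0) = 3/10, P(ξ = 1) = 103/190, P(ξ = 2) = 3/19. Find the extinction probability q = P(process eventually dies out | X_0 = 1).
q = 1

Mean offspring μ = 0·3/10 + 1·103/190 + 2·3/19 = 163/190 ≤ 1. For μ ≤ 1 with offspring not concentrated at 1, the Galton-Watson process goes extinct almost surely, so q = 1.
(Algebraic check: The pgf is f(s) = 3/10 + 103/190·s + 3/19·s². The extinction probability q is the smallest fixed point of f in [0, 1]. Setting s = f(s):
  3/19·s² + (103/190 − 1)·s + 3/10 = 0
  3/19·s² − (3/10 + 3/19)·s + 3/10 = 0
which factors as (s − 1)·(3/19·s − 3/10) = 0, giving roots s = 1 and s = (3/10)/(3/19) = 19/10. Since 19/10 ≥ 1, the smallest root in [0, 1] is s = 1.)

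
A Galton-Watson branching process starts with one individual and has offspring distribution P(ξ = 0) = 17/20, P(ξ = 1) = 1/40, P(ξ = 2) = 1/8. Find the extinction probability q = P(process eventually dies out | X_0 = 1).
q = 1

Mean offspring μ = 0·17/20 + 1·1/40 + 2·1/8 = 11/40 ≤ 1. For μ ≤ 1 with offspring not concentrated at 1, the Galton-Watson process goes extinct almost surely, so q = 1.
(Algebraic check: The pgf is f(s) = 17/20 + 1/40·s + 1/8·s². The extinction probability q is the smallest fixed point of f in [0, 1]. Setting s = f(s):
  1/8·s² + (1/40 − 1)·s + 17/20 = 0
  1/8·s² − (17/20 + 1/8)·s + 17/20 = 0
which factors as (s − 1)·(1/8·s − 17/20) = 0, giving roots s = 1 and s = (17/20)/(1/8) = 34/5. Since 34/5 ≥ 1, the smallest root in [0, 1] is s = 1.)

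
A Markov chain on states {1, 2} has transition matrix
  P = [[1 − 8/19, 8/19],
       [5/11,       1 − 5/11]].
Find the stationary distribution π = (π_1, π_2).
π_1 = 95/183, π_2 = 88/183

Solve πP = π with π_1 + π_2 = 1. From πP = π: π_1 · (1 − 8/19) + π_2 · 5/11 = π_1 ⇒ π_2 · 5/11 = π_1 · 8/19 ⇒ π_2/π_1 = (8/19)/(5/11) = 88/95. Together with π_1 + π_2 = 1:
  π_1 = (5/11)/(8/19 + 5/11) = (5/11)/(183/209) = 95/183,
  π_2 = (8/19)/(8/19 + 5/11) = (8/19)/(183/209) = 88/183.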